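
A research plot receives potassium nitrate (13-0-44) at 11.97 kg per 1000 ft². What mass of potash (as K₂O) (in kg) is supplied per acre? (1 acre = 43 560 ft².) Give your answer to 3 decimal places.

229.422 kg K₂O per acre

K₂O per 1000 ft² = 11.97 × 44% = 5.2668 kg.
Convert to per acre: 5.2668 × 43.56 = 229.4218 kg.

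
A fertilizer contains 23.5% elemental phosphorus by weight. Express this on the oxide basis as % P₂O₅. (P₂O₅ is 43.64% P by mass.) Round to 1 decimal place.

%P₂O₅ = 23.5 / 0.4364 = 53.8497%.

53.8% P₂O₅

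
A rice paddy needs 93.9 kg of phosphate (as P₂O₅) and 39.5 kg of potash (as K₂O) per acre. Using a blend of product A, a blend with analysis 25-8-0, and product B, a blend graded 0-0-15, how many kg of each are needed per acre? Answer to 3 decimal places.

Let a = kg of product A, b = kg of product B (per acre).
P₂O₅: 0.08·a + 0·b = 93.9
K₂O: 0·a + 0.15·b = 39.5
Solving simultaneously: a = 1173.75, b = 263.3333.

1173.750 kg product A, 263.333 kg product B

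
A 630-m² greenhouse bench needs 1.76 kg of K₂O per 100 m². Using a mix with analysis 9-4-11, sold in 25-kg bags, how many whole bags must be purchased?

5 bags

Product per 100 m² = 1.76 / 11% = 16 kg.
Total product = 16 × 630 / 100 = 100.8 kg.
Bags = ⌈100.8 / 25⌉ = 5.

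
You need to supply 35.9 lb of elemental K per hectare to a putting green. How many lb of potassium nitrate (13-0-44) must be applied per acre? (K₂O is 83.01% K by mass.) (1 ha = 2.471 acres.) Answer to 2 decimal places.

39.78 lb of product per acre

As K₂O: 35.9 / 0.8301 = 43.2478 lb per hectare.
Product per hectare = 43.2478 / 44% = 98.2905 lb.
Convert to per acre: 98.2905 × 0.404694 = 39.7776 lb.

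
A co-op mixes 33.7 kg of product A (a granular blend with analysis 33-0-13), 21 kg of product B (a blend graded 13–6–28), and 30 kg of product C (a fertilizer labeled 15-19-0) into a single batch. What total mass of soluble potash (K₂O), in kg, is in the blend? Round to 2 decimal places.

10.26 kg K₂O

K₂O mass = 13%×33.7 + 28%×21 + 0%×30 = 10.261 kg.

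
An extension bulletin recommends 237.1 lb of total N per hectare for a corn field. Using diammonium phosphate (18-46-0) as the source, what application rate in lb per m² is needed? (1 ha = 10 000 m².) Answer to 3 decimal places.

Product per hectare = 237.1 / 18% = 1317.22 lb.
Convert to per m²: 1317.22 × 0.0001 = 0.131722 lb.

0.132 lb of product per sq m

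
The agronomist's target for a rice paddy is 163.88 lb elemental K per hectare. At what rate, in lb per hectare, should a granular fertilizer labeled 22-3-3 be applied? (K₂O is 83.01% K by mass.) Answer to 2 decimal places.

6580.73 lb of product per hectare

As K₂O: 163.88 / 0.8301 = 197.422 lb per hectare.
Product per hectare = 197.422 / 3% = 6580.733 lb.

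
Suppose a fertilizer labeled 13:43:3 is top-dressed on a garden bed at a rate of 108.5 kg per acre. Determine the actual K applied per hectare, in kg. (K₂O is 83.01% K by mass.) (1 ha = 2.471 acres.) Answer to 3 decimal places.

6.677 kg K per hectare

K₂O per acre = 108.5 × 3% = 3.255 kg.
Elemental K = 3.255 × 0.8301 = 2.70198 kg per acre.
Convert to per hectare: 2.70198 × 2.471 = 6.67658 kg.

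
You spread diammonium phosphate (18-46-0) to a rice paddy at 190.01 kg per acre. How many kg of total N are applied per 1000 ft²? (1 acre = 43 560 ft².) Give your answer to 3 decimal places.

nitrogen per acre = 190.01 × 18% = 34.2018 kg.
Convert to per 1000 ft²: 34.2018 × 0.0229568 = 0.785165 kg.

0.785 kg N per thousand sq ft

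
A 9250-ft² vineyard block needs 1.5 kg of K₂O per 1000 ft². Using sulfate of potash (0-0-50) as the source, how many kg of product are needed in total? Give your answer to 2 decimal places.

Product per 1000 ft² = 1.5 / 50% = 3 kg.
Total product = 3 × 9250 / 1000 = 27.75 kg.

27.75 kg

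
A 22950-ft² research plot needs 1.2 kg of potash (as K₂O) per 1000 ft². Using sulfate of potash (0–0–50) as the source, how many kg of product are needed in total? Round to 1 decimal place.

Product per 1000 ft² = 1.2 / 50% = 2.4 kg.
Total product = 2.4 × 22950 / 1000 = 55.08 kg.

55.1 kg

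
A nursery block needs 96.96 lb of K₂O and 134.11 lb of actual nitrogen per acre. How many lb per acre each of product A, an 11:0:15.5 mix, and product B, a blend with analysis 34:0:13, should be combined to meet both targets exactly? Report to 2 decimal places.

With a, b = lb per acre of product A and product B:
K₂O: 0.155·a + 0.13·b = 96.96
N: 0.11·a + 0.34·b = 134.11
From row1: a = (96.96 − 0.13·b) / 0.155.
Into row2: 0.11·(96.96 − 0.13·b)/0.155 + 0.34·b = 134.11 → b = 263.579, a = 404.482.

404.48 lb product A, 263.58 lb product B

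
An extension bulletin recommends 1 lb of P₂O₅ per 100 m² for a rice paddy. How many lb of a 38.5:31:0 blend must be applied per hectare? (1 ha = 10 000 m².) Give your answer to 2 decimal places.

322.58 lb of product per hectare

Product per 100 m² = 1 / 31% = 3.22581 lb.
Convert to per hectare: 3.22581 × 100 = 322.581 lb.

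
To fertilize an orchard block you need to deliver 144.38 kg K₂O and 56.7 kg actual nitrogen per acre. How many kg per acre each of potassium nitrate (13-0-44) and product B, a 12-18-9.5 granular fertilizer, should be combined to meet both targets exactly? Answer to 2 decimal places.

295.16 kg potassium nitrate, 152.75 kg product B

Let a = kg of potassium nitrate, b = kg of product B (per acre).
K₂O: 0.44·a + 0.095·b = 144.38
N: 0.13·a + 0.12·b = 56.7
Eliminate b: (row1) − 0.095/0.12·(row2) → 0.337083·a = 99.4925, so a = 295.157.
Then b = (56.7 − 0.13·295.157) / 0.12 = 152.747.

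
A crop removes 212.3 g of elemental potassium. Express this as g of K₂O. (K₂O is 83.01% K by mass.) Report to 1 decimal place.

255.8 g K₂O

K₂O = 212.3 / 0.8301 = 255.752 g.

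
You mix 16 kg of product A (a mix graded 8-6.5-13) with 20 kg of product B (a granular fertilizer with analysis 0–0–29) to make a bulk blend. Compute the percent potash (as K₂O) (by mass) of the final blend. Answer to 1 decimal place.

Total mass = 16 + 20 = 36 kg.
K₂O mass = 13%×16 + 29%×20 = 7.88 kg.
% K₂O = 7.88 / 36 = 21.8889%.

21.9% K₂O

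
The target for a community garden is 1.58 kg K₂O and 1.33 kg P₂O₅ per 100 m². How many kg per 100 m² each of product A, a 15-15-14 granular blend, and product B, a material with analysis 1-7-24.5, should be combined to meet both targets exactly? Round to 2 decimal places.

7.99 kg product A, 1.88 kg product B

Per-100 m² balance (a = product A, b = product B):
K₂O: 0.14·a + 0.245·b = 1.58
P₂O₅: 0.15·a + 0.07·b = 1.33
From row1: a = (1.58 − 0.245·b) / 0.14.
Into row2: 0.15·(1.58 − 0.245·b)/0.14 + 0.07·b = 1.33 → b = 1.88497, a = 7.98701.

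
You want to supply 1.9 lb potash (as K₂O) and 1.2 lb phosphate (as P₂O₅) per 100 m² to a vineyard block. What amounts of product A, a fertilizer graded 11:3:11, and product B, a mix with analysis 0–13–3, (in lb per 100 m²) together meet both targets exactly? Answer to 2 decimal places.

15.75 lb product A, 5.60 lb product B

Let a = lb of product A, b = lb of product B (per 100 m²).
K₂O: 0.11·a + 0.03·b = 1.9
P₂O₅: 0.03·a + 0.13·b = 1.2
From row1: a = (1.9 − 0.03·b) / 0.11.
Into row2: 0.03·(1.9 − 0.03·b)/0.11 + 0.13·b = 1.2 → b = 5.59701, a = 15.7463.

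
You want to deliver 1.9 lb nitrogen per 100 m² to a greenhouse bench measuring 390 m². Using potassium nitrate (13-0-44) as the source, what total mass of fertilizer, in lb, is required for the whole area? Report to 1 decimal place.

57.0 lb

Product per 100 m² = 1.9 / 13% = 14.6154 lb.
Total product = 14.6154 × 390 / 100 = 57 lb.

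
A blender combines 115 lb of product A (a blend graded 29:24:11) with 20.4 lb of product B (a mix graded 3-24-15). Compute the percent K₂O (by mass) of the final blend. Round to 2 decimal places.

Total mass = 115 + 20.4 = 135.4 lb.
K₂O mass = 11%×115 + 15%×20.4 = 15.71 lb.
% K₂O = 15.71 / 135.4 = 11.6027%.

11.60% K₂O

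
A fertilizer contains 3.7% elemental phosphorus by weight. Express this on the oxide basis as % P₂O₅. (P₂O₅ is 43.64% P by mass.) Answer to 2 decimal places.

%P₂O₅ = 3.7 / 0.4364 = 8.47846%.

8.48% P₂O₅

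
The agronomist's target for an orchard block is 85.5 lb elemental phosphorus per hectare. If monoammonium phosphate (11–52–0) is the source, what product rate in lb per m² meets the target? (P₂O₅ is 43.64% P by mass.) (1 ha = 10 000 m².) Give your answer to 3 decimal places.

As P₂O₅: 85.5 / 0.4364 = 195.921 lb per hectare.
Product per hectare = 195.921 / 52% = 376.771 lb.
Convert to per m²: 376.771 × 0.0001 = 0.0376771 lb.

0.038 lb of product per sq m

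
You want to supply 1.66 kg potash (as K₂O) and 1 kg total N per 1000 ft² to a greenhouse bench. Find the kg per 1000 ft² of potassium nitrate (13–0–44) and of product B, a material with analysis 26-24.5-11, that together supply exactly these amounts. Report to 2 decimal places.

3.21 kg potassium nitrate, 2.24 kg product B

With a, b = kg per 1000 ft² of potassium nitrate and product B:
K₂O: 0.44·a + 0.11·b = 1.66
N: 0.13·a + 0.26·b = 1
From row1: a = (1.66 − 0.11·b) / 0.44.
Into row2: 0.13·(1.66 − 0.11·b)/0.44 + 0.26·b = 1 → b = 2.23976, a = 3.21279.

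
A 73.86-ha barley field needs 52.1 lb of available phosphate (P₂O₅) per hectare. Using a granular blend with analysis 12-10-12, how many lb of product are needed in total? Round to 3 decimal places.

38481.060 lb

Product per hectare = 52.1 / 10% = 521 lb.
Total product = 521 × 73.86 = 38481.06 lb.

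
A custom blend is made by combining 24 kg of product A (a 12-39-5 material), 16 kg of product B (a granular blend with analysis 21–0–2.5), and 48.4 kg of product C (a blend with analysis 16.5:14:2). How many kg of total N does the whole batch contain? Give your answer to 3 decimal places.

N mass = 12%×24 + 21%×16 + 16.5%×48.4 = 14.226 kg.

14.226 kg N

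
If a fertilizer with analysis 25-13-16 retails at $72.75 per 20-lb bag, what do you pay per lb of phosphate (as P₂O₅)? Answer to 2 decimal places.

P₂O₅ in bag = 20 × 13% = 2.6 lb.
Cost per lb P₂O₅ = $72.75 / 2.6 = $27.9808.

$27.98 per lb P₂O₅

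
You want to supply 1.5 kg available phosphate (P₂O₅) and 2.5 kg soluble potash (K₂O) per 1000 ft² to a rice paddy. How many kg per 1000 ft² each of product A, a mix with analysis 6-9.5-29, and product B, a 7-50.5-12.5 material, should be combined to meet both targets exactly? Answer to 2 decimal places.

7.99 kg product A, 1.47 kg product B

Let a = kg of product A, b = kg of product B (per 1000 ft²).
P₂O₅: 0.095·a + 0.505·b = 1.5
K₂O: 0.29·a + 0.125·b = 2.5
Eliminate a: (row1) − 0.095/0.29·(row2) → 0.464052·b = 0.681034, so b = 1.46758.
Back-substitute: a = (1.5 − 0.505·1.46758) / 0.095 = 7.98811.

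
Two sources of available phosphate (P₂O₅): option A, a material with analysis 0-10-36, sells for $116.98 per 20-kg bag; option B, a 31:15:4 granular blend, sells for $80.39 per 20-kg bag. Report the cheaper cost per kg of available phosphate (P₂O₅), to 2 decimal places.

$26.80 per kg P₂O₅ (option B)

option A: P₂O₅ per bag = 20 × 10% = 2 kg; cost = 116.98 / 2 = $58.4900/kg P₂O₅.
option B: P₂O₅ per bag = 20 × 15% = 3 kg; cost = 80.39 / 3 = $26.7967/kg P₂O₅.
option B is cheaper.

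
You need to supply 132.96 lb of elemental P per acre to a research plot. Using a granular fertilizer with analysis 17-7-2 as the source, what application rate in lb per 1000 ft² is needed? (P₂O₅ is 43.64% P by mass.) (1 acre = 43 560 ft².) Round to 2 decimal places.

99.92 lb of product per thousand sq ft

As P₂O₅: 132.96 / 0.4364 = 304.675 lb per acre.
Product per acre = 304.675 / 7% = 4352.49 lb.
Convert to per 1000 ft²: 4352.49 × 0.0229568 = 99.9195 lb.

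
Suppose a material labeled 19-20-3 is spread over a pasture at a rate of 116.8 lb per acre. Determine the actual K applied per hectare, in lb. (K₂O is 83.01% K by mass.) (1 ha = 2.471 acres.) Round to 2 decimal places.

7.19 lb K per hectare

K₂O per acre = 116.8 × 3% = 3.504 lb.
Elemental K = 3.504 × 0.8301 = 2.90867 lb per acre.
Convert to per hectare: 2.90867 × 2.471 = 7.18732 lb.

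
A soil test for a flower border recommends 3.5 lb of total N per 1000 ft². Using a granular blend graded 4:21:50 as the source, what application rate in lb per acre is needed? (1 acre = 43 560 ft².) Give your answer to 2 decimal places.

3811.50 lb of product per acre

Product per 1000 ft² = 3.5 / 4% = 87.5 lb.
Convert to per acre: 87.5 × 43.56 = 3811.5 lb.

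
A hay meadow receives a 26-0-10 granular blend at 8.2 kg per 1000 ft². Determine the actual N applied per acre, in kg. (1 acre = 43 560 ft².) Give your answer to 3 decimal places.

92.870 kg N per acre

nitrogen per 1000 ft² = 8.2 × 26% = 2.132 kg.
Convert to per acre: 2.132 × 43.56 = 92.8699 kg.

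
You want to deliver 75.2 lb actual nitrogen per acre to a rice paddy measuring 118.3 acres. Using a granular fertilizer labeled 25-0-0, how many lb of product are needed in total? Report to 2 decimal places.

Product per acre = 75.2 / 25% = 300.8 lb.
Total product = 300.8 × 118.3 = 35584.64 lb.

35584.64 lb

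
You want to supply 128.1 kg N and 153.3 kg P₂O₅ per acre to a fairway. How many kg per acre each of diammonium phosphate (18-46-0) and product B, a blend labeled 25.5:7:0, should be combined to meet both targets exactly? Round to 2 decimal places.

With a, b = kg per acre of diammonium phosphate and product B:
N: 0.18·a + 0.255·b = 128.1
P₂O₅: 0.46·a + 0.07·b = 153.3
Eliminate a: (row1) − 0.18/0.46·(row2) → 0.227609·b = 68.113, so b = 299.255.
Back-substitute: a = (128.1 − 0.255·299.255) / 0.18 = 287.722.

287.72 kg diammonium phosphate, 299.26 kg product B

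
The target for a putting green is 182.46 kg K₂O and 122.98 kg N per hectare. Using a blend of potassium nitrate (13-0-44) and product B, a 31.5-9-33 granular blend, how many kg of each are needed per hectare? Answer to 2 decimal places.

176.50 kg potassium nitrate, 317.57 kg product B

With a, b = kg per hectare of potassium nitrate and product B:
K₂O: 0.44·a + 0.33·b = 182.46
N: 0.13·a + 0.315·b = 122.98
Eliminate a: (row1) − 0.44/0.13·(row2) → -0.736154·b = -233.78, so b = 317.569.
Back-substitute: a = (182.46 − 0.33·317.569) / 0.44 = 176.5047.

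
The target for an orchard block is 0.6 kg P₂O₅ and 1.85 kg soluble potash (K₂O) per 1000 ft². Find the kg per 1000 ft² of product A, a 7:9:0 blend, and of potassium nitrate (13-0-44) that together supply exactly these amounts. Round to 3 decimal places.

6.667 kg product A, 4.205 kg potassium nitrate

Per-1000 ft² balance (a = product A, b = potassium nitrate):
P₂O₅: 0.09·a + 0·b = 0.6
K₂O: 0·a + 0.44·b = 1.85
Solving simultaneously: a = 6.66667, b = 4.20455.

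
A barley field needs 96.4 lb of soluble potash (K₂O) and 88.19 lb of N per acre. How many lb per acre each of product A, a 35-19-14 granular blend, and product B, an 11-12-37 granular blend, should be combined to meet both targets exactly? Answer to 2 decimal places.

193.04 lb product A, 187.50 lb product B

With a, b = lb per acre of product A and product B:
K₂O: 0.14·a + 0.37·b = 96.4
N: 0.35·a + 0.11·b = 88.19
Eliminate b: (row1) − 0.37/0.11·(row2) → -1.03727·a = -200.239, so a = 193.044.
Then b = (88.19 − 0.35·193.044) / 0.11 = 187.497.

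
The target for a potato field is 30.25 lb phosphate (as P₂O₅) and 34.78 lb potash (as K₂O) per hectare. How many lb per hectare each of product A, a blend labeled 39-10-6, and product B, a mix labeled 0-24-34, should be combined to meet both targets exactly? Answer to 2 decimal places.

Let a = lb of product A, b = lb of product B (per hectare).
P₂O₅: 0.1·a + 0.24·b = 30.25
K₂O: 0.06·a + 0.34·b = 34.78
From row1: a = (30.25 − 0.24·b) / 0.1.
Into row2: 0.06·(30.25 − 0.24·b)/0.1 + 0.34·b = 34.78 → b = 84.8469, a = 98.8673.

98.87 lb product A, 84.85 lb product B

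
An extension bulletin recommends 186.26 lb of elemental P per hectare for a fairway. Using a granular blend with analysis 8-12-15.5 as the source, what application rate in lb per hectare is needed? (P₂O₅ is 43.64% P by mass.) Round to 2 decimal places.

3556.75 lb of product per hectare

As P₂O₅: 186.26 / 0.4364 = 426.81 lb per hectare.
Product per hectare = 426.81 / 12% = 3556.752 lb.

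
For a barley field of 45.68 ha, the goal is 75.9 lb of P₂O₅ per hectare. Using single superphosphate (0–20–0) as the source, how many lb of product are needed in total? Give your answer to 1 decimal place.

Product per hectare = 75.9 / 20% = 379.5 lb.
Total product = 379.5 × 45.68 = 17335.56 lb.

17335.6 lb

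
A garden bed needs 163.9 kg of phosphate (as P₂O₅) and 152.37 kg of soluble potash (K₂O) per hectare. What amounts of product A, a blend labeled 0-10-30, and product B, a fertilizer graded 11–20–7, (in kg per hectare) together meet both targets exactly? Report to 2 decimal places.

With a, b = kg per hectare of product A and product B:
P₂O₅: 0.1·a + 0.2·b = 163.9
K₂O: 0.3·a + 0.07·b = 152.37
Eliminate a: (row1) − 0.1/0.3·(row2) → 0.176667·b = 113.11, so b = 640.245.
Back-substitute: a = (163.9 − 0.2·640.245) / 0.1 = 358.509.

358.51 kg product A, 640.25 kg product B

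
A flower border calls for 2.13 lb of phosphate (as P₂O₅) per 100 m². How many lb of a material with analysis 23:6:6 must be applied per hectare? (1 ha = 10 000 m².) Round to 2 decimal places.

Product per 100 m² = 2.13 / 6% = 35.5 lb.
Convert to per hectare: 35.5 × 100 = 3550 lb.

3550.00 lb of product per hectare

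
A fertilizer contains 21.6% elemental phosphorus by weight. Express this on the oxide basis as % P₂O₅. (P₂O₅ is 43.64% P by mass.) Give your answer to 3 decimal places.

%P₂O₅ = 21.6 / 0.4364 = 49.4959%.

49.496% P₂O₅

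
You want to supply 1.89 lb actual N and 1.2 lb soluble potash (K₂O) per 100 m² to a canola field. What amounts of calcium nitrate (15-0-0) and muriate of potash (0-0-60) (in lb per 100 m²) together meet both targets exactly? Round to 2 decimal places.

12.60 lb calcium nitrate, 2.00 lb muriate of potash

Let a = lb of calcium nitrate, b = lb of muriate of potash (per 100 m²).
N: 0.15·a + 0·b = 1.89
K₂O: 0·a + 0.6·b = 1.2
Solving simultaneously: a = 12.6, b = 2.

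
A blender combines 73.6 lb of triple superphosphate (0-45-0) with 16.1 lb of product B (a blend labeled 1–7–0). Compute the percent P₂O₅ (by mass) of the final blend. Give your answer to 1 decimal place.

Total mass = 73.6 + 16.1 = 89.7 lb.
P₂O₅ mass = 45%×73.6 + 7%×16.1 = 34.247 lb.
% P₂O₅ = 34.247 / 89.7 = 38.1795%.

38.2% P₂O₅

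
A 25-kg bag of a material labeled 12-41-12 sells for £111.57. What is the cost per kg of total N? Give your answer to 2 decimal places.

N in bag = 25 × 12% = 3 kg.
Cost per kg N = £111.57 / 3 = £37.1900.

£37.19 per kg N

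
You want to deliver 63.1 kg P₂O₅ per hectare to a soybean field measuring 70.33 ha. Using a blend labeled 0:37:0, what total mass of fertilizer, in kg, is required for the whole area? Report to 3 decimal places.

Product per hectare = 63.1 / 37% = 170.541 kg.
Total product = 170.541 × 70.33 = 11994.1162 kg.

11994.116 kg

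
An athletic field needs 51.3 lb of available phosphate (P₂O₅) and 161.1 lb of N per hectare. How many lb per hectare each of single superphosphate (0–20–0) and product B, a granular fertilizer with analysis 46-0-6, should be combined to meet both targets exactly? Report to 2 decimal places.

256.50 lb single superphosphate, 350.22 lb product B

Per-hectare balance (a = single superphosphate, b = product B):
P₂O₅: 0.2·a + 0·b = 51.3
N: 0·a + 0.46·b = 161.1
Solving simultaneously: a = 256.5, b = 350.217.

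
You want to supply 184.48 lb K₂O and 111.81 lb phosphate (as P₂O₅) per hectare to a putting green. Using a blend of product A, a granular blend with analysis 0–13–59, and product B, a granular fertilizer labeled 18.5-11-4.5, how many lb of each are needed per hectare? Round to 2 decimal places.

Let a = lb of product A, b = lb of product B (per hectare).
K₂O: 0.59·a + 0.045·b = 184.48
P₂O₅: 0.13·a + 0.11·b = 111.81
Eliminate b: (row1) − 0.045/0.11·(row2) → 0.536818·a = 138.74, so a = 258.448.
Then b = (111.81 − 0.13·258.448) / 0.11 = 711.016.

258.45 lb product A, 711.02 lb product B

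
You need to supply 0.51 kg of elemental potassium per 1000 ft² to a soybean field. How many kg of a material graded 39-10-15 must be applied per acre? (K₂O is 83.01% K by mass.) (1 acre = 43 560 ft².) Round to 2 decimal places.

178.42 kg of product per acre

As K₂O: 0.51 / 0.8301 = 0.614384 kg per 1000 ft².
Product per 1000 ft² = 0.614384 / 15% = 4.09589 kg.
Convert to per acre: 4.09589 × 43.56 = 178.417 kg.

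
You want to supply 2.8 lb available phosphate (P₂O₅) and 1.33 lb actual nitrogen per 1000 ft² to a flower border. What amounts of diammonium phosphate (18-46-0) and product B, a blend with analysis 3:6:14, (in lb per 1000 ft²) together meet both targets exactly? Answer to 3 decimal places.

With a, b = lb per 1000 ft² of diammonium phosphate and product B:
P₂O₅: 0.46·a + 0.06·b = 2.8
N: 0.18·a + 0.03·b = 1.33
Solving simultaneously: a = 1.4, b = 35.9333.

1.400 lb diammonium phosphate, 35.933 lb product B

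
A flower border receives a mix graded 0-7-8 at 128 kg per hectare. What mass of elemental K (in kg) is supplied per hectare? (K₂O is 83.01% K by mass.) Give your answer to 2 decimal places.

K₂O per hectare = 128 × 8% = 10.24 kg.
Elemental K = 10.24 × 0.8301 = 8.50022 kg per hectare.

8.50 kg K per hectare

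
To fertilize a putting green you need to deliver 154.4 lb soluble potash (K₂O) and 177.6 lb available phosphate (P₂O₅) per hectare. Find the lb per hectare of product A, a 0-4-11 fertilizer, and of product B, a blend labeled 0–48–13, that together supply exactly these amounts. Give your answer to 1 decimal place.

Per-hectare balance (a = product A, b = product B):
K₂O: 0.11·a + 0.13·b = 154.4
P₂O₅: 0.04·a + 0.48·b = 177.6
From row1: a = (154.4 − 0.13·b) / 0.11.
Into row2: 0.04·(154.4 − 0.13·b)/0.11 + 0.48·b = 177.6 → b = 280.672, a = 1071.93.

1071.9 lb product A, 280.7 lb product B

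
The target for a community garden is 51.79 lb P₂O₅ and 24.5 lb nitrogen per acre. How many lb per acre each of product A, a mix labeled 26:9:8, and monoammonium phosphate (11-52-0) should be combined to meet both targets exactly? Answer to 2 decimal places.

Let a = lb of product A, b = lb of monoammonium phosphate (per acre).
P₂O₅: 0.09·a + 0.52·b = 51.79
N: 0.26·a + 0.11·b = 24.5
Eliminate a: (row1) − 0.09/0.26·(row2) → 0.481923·b = 43.3092, so b = 89.8675.
Back-substitute: a = (51.79 − 0.52·89.8675) / 0.09 = 56.2099.

56.21 lb product A, 89.87 lb monoammonium phosphate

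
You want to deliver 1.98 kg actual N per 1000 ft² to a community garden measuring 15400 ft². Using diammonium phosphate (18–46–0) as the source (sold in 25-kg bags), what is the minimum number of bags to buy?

7 bags

Product per 1000 ft² = 1.98 / 18% = 11 kg.
Total product = 11 × 15400 / 1000 = 169.4 kg.
Bags = ⌈169.4 / 25⌉ = 7.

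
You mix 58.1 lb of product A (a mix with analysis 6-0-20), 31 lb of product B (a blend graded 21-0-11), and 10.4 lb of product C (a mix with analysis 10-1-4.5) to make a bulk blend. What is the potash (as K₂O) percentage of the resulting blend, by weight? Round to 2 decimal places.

Total mass = 58.1 + 31 + 10.4 = 99.5 lb.
K₂O mass = 20%×58.1 + 11%×31 + 4.5%×10.4 = 15.498 lb.
% K₂O = 15.498 / 99.5 = 15.5759%.

15.58% K₂O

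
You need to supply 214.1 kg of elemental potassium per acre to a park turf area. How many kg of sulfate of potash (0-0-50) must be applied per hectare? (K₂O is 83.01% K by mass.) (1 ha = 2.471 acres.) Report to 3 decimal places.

1274.644 kg of product per hectare

As K₂O: 214.1 / 0.8301 = 257.921 kg per acre.
Product per acre = 257.921 / 50% = 515.841 kg.
Convert to per hectare: 515.841 × 2.471 = 1274.6443 kg.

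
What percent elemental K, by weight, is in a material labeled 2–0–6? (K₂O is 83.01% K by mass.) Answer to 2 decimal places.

4.98% K

%K = 6 × 0.8301 = 4.9806%.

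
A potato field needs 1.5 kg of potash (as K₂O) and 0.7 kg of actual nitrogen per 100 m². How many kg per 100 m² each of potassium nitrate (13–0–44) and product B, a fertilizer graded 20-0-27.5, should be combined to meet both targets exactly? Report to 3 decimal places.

Per-100 m² balance (a = potassium nitrate, b = product B):
K₂O: 0.44·a + 0.275·b = 1.5
N: 0.13·a + 0.2·b = 0.7
Eliminate a: (row1) − 0.44/0.13·(row2) → -0.401923·b = -0.869231, so b = 2.16268.
Back-substitute: a = (1.5 − 0.275·2.16268) / 0.44 = 2.05742.

2.057 kg potassium nitrate, 2.163 kg product B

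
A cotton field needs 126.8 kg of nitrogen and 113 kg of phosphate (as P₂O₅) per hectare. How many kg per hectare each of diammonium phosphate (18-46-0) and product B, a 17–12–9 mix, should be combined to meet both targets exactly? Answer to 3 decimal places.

70.565 kg diammonium phosphate, 671.166 kg product B

Per-hectare balance (a = diammonium phosphate, b = product B):
N: 0.18·a + 0.17·b = 126.8
P₂O₅: 0.46·a + 0.12·b = 113
Eliminate b: (row1) − 0.17/0.12·(row2) → -0.471667·a = -33.2833, so a = 70.5654.
Then b = (113 − 0.46·70.5654) / 0.12 = 671.1661.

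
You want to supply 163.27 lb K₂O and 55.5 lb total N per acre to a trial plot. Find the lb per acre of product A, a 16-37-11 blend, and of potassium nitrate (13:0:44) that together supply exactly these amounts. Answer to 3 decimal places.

56.950 lb product A, 356.831 lb potassium nitrate

With a, b = lb per acre of product A and potassium nitrate:
K₂O: 0.11·a + 0.44·b = 163.27
N: 0.16·a + 0.13·b = 55.5
Eliminate a: (row1) − 0.11/0.16·(row2) → 0.350625·b = 125.114, so b = 356.8307.
Back-substitute: a = (163.27 − 0.44·356.8307) / 0.11 = 56.9501.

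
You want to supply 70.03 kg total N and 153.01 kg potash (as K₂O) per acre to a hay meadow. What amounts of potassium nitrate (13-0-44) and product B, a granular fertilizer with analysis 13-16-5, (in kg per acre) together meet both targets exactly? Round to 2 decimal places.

Let a = kg of potassium nitrate, b = kg of product B (per acre).
N: 0.13·a + 0.13·b = 70.03
K₂O: 0.44·a + 0.05·b = 153.01
From row1: a = (70.03 − 0.13·b) / 0.13.
Into row2: 0.44·(70.03 − 0.13·b)/0.13 + 0.05·b = 153.01 → b = 215.422, a = 323.2702.

323.27 kg potassium nitrate, 215.42 kg product B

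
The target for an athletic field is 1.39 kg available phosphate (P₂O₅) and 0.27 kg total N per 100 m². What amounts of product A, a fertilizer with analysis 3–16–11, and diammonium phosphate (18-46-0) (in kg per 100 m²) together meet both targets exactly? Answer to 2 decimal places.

8.40 kg product A, 0.10 kg diammonium phosphate

Per-100 m² balance (a = product A, b = diammonium phosphate):
P₂O₅: 0.16·a + 0.46·b = 1.39
N: 0.03·a + 0.18·b = 0.27
From row1: a = (1.39 − 0.46·b) / 0.16.
Into row2: 0.03·(1.39 − 0.46·b)/0.16 + 0.18·b = 0.27 → b = 0.1, a = 8.4.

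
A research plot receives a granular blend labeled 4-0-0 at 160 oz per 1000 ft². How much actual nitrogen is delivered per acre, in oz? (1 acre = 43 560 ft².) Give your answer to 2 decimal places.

nitrogen per 1000 ft² = 160 × 4% = 6.4 oz.
Convert to per acre: 6.4 × 43.56 = 278.784 oz.

278.78 oz N per acre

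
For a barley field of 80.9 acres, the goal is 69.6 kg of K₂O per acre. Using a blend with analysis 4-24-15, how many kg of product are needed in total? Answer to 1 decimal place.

Product per acre = 69.6 / 15% = 464 kg.
Total product = 464 × 80.9 = 37537.6 kg.

37537.6 kg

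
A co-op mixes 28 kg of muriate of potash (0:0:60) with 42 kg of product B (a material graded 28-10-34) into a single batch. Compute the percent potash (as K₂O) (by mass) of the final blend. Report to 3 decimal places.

44.400% K₂O

Total mass = 28 + 42 = 70 kg.
K₂O mass = 60%×28 + 34%×42 = 31.08 kg.
% K₂O = 31.08 / 70 = 44.4%.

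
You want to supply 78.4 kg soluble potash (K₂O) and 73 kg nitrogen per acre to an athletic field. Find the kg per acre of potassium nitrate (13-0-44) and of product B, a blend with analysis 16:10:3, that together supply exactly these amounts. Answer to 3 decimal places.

Let a = kg of potassium nitrate, b = kg of product B (per acre).
K₂O: 0.44·a + 0.03·b = 78.4
N: 0.13·a + 0.16·b = 73
Solving simultaneously: a = 155.6992, b = 329.7444.

155.699 kg potassium nitrate, 329.744 kg product B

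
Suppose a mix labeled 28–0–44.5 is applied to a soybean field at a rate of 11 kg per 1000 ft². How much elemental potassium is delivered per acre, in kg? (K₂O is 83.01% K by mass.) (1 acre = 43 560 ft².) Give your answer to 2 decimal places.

177.00 kg K per acre

K₂O per 1000 ft² = 11 × 44.5% = 4.895 kg.
Elemental K = 4.895 × 0.8301 = 4.06334 kg per 1000 ft².
Convert to per acre: 4.06334 × 43.56 = 176.999 kg.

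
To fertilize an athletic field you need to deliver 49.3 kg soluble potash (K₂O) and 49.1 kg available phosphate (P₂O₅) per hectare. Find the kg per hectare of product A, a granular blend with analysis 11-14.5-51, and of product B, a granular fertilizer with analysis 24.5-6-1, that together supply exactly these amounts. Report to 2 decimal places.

With a, b = kg per hectare of product A and product B:
K₂O: 0.51·a + 0.01·b = 49.3
P₂O₅: 0.145·a + 0.06·b = 49.1
Eliminate b: (row1) − 0.01/0.06·(row2) → 0.485833·a = 41.1167, so a = 84.6312.
Then b = (49.1 − 0.145·84.6312) / 0.06 = 613.808.

84.63 kg product A, 613.81 kg product B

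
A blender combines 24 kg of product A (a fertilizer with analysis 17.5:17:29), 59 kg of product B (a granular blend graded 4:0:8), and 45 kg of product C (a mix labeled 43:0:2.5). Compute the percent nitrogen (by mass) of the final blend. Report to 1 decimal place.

20.2% N

Total mass = 24 + 59 + 45 = 128 kg.
N mass = 17.5%×24 + 4%×59 + 43%×45 = 25.91 kg.
% N = 25.91 / 128 = 20.2422%.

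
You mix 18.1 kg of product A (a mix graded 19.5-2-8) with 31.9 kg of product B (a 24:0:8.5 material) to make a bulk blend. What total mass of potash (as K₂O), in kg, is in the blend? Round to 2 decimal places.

K₂O mass = 8%×18.1 + 8.5%×31.9 = 4.1595 kg.

4.16 kg K₂O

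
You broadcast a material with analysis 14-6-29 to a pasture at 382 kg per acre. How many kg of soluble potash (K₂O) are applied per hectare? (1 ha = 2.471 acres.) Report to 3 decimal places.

K₂O per acre = 382 × 29% = 110.78 kg.
Convert to per hectare: 110.78 × 2.471 = 273.7374 kg.

273.737 kg K₂O per hectare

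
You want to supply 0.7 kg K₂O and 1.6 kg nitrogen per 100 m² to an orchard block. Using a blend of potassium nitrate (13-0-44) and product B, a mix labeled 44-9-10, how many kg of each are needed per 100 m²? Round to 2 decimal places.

With a, b = kg per 100 m² of potassium nitrate and product B:
K₂O: 0.44·a + 0.1·b = 0.7
N: 0.13·a + 0.44·b = 1.6
Solving simultaneously: a = 0.819491, b = 3.39424.

0.82 kg potassium nitrate, 3.39 kg product B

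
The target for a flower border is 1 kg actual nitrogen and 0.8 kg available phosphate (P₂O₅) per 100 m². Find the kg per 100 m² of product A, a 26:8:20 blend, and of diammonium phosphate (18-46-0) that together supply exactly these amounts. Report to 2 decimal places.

Per-100 m² balance (a = product A, b = diammonium phosphate):
N: 0.26·a + 0.18·b = 1
P₂O₅: 0.08·a + 0.46·b = 0.8
Eliminate b: (row1) − 0.18/0.46·(row2) → 0.228696·a = 0.686957, so a = 3.0038.
Then b = (0.8 − 0.08·3.0038) / 0.46 = 1.21673.

3.00 kg product A, 1.22 kg diammonium phosphate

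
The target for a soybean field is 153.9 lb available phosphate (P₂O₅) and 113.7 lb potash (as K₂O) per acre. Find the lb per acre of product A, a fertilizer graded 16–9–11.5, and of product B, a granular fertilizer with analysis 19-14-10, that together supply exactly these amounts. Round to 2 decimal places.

74.37 lb product A, 1051.48 lb product B

With a, b = lb per acre of product A and product B:
P₂O₅: 0.09·a + 0.14·b = 153.9
K₂O: 0.115·a + 0.1·b = 113.7
Solving simultaneously: a = 74.3662, b = 1051.479.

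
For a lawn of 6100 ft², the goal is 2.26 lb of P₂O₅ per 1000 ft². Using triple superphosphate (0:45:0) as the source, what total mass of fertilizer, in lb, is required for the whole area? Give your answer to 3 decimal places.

Product per 1000 ft² = 2.26 / 45% = 5.02222 lb.
Total product = 5.02222 × 6100 / 1000 = 30.6356 lb.

30.636 lb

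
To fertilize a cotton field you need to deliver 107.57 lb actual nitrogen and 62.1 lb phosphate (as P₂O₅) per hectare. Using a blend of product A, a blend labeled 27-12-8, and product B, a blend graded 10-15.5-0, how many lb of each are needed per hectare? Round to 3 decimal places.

350.531 lb product A, 129.266 lb product B

With a, b = lb per hectare of product A and product B:
N: 0.27·a + 0.1·b = 107.57
P₂O₅: 0.12·a + 0.155·b = 62.1
Eliminate a: (row1) − 0.27/0.12·(row2) → -0.24875·b = -32.155, so b = 129.2663.
Back-substitute: a = (107.57 − 0.1·129.2663) / 0.27 = 350.53099.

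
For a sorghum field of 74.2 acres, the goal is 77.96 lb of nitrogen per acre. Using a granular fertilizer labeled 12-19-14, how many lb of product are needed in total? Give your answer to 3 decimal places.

Product per acre = 77.96 / 12% = 649.667 lb.
Total product = 649.667 × 74.2 = 48205.2667 lb.

48205.267 lb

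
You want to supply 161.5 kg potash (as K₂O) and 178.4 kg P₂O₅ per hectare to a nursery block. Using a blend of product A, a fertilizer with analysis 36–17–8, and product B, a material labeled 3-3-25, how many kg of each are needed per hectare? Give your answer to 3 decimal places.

991.397 kg product A, 328.753 kg product B

With a, b = kg per hectare of product A and product B:
K₂O: 0.08·a + 0.25·b = 161.5
P₂O₅: 0.17·a + 0.03·b = 178.4
From row1: a = (161.5 − 0.25·b) / 0.08.
Into row2: 0.17·(161.5 − 0.25·b)/0.08 + 0.03·b = 178.4 → b = 328.7531, a = 991.3965.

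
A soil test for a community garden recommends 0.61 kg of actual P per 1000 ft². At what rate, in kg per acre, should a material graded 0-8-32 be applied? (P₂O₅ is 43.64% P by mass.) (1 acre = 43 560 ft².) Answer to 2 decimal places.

As P₂O₅: 0.61 / 0.4364 = 1.3978 kg per 1000 ft².
Product per 1000 ft² = 1.3978 / 8% = 17.4725 kg.
Convert to per acre: 17.4725 × 43.56 = 761.102 kg.

761.10 kg of product per acre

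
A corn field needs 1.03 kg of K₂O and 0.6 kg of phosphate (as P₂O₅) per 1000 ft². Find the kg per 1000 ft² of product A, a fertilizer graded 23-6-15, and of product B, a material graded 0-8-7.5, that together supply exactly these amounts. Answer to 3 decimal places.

4.987 kg product A, 3.760 kg product B

Let a = kg of product A, b = kg of product B (per 1000 ft²).
K₂O: 0.15·a + 0.075·b = 1.03
P₂O₅: 0.06·a + 0.08·b = 0.6
Eliminate a: (row1) − 0.15/0.06·(row2) → -0.125·b = -0.47, so b = 3.76.
Back-substitute: a = (1.03 − 0.075·3.76) / 0.15 = 4.98667.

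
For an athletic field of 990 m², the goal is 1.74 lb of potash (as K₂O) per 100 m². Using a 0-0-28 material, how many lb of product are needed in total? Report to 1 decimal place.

Product per 100 m² = 1.74 / 28% = 6.21429 lb.
Total product = 6.21429 × 990 / 100 = 61.5214 lb.

61.5 lb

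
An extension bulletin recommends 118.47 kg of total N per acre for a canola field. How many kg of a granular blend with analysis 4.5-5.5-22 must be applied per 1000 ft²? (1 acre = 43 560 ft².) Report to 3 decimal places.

60.438 kg of product per thousand sq ft

Product per acre = 118.47 / 4.5% = 2632.67 kg.
Convert to per 1000 ft²: 2632.67 × 0.0229568 = 60.4377 kg.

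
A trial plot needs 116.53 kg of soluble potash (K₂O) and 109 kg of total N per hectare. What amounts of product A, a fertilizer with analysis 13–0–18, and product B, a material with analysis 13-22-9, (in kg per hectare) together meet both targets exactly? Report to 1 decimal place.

456.3 kg product A, 382.1 kg product B

With a, b = kg per hectare of product A and product B:
K₂O: 0.18·a + 0.09·b = 116.53
N: 0.13·a + 0.13·b = 109
Eliminate a: (row1) − 0.18/0.13·(row2) → -0.09·b = -34.3931, so b = 382.145.
Back-substitute: a = (116.53 − 0.09·382.145) / 0.18 = 456.316.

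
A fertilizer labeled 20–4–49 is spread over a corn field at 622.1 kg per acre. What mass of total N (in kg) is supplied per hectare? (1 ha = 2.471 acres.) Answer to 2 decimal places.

nitrogen per acre = 622.1 × 20% = 124.42 kg.
Convert to per hectare: 124.42 × 2.471 = 307.442 kg.

307.44 kg N per hectare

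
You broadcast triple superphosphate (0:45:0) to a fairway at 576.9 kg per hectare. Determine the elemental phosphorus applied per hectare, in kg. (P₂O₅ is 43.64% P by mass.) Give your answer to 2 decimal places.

P₂O₅ per hectare = 576.9 × 45% = 259.605 kg.
Elemental P = 259.605 × 0.4364 = 113.292 kg per hectare.

113.29 kg P per hectare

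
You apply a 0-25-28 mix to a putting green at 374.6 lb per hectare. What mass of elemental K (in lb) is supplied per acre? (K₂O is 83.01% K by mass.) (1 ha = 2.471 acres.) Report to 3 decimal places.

35.236 lb K per acre

K₂O per hectare = 374.6 × 28% = 104.888 lb.
Elemental K = 104.888 × 0.8301 = 87.0675 lb per hectare.
Convert to per acre: 87.0675 × 0.404694 = 35.2357 lb.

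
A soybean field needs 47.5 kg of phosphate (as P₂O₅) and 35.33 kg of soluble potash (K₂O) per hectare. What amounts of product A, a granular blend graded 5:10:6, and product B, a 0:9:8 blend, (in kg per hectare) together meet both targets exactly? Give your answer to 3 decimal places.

With a, b = kg per hectare of product A and product B:
P₂O₅: 0.1·a + 0.09·b = 47.5
K₂O: 0.06·a + 0.08·b = 35.33
Solving simultaneously: a = 238.5769, b = 262.6923.

238.577 kg product A, 262.692 kg product B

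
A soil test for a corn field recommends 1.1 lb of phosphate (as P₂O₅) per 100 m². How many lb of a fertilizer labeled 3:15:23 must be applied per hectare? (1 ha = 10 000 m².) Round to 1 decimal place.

Product per 100 m² = 1.1 / 15% = 7.33333 lb.
Convert to per hectare: 7.33333 × 100 = 733.333 lb.

733.3 lb of product per hectare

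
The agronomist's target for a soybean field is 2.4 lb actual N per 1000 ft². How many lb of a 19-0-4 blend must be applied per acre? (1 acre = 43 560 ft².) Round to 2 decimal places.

550.23 lb of product per acre

Product per 1000 ft² = 2.4 / 19% = 12.6316 lb.
Convert to per acre: 12.6316 × 43.56 = 550.232 lb.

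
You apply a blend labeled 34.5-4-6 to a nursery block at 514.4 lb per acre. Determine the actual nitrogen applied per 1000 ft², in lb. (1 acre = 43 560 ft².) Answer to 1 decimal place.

4.1 lb N per thousand sq ft

nitrogen per acre = 514.4 × 34.5% = 177.468 lb.
Convert to per 1000 ft²: 177.468 × 0.0229568 = 4.0741 lb.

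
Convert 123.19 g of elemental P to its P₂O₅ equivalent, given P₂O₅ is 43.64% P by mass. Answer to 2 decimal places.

282.29 g P₂O₅

P₂O₅ = 123.19 / 0.4364 = 282.287 g.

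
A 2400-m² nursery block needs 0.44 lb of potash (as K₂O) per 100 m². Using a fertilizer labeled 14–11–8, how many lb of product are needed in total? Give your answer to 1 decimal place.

132.0 lb

Product per 100 m² = 0.44 / 8% = 5.5 lb.
Total product = 5.5 × 2400 / 100 = 132 lb.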